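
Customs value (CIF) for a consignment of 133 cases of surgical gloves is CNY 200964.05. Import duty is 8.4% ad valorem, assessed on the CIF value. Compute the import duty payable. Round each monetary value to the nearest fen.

Import duty = 200964.05 × 8.4% = 16880.98

Import duty: CNY 16880.98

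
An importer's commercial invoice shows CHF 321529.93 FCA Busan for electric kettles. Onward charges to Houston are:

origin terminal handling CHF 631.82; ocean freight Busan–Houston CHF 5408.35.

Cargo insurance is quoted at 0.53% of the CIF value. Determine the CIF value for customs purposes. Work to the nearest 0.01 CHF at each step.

Let C be the CIF value. C = FCA price + pre-shipment costs + freight + 0.53% × C
C − 0.53% × C = 321529.93 + 631.82 + 5408.35
0.9947 × C = 327570.10
C = 327570.10 / 0.9947 = 329315.47
Insurance premium = 0.53% × 329315.47 = 1745.37

CIF value: CHF 329315.47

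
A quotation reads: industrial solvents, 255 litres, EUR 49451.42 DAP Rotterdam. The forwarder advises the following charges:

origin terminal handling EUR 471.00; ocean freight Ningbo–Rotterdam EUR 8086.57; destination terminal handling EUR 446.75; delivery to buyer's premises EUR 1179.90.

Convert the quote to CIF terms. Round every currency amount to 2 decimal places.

CIF price: EUR 47824.77

Not relevant to the conversion: origin terminal, freight — on the seller under both DAP and CIF; already in the DAP price and stays in the CIF price.
From DAP to CIF, the seller no longer bears: destination terminal, delivery.
CIF price = 49451.42 − 446.75 − 1179.90 = 47824.77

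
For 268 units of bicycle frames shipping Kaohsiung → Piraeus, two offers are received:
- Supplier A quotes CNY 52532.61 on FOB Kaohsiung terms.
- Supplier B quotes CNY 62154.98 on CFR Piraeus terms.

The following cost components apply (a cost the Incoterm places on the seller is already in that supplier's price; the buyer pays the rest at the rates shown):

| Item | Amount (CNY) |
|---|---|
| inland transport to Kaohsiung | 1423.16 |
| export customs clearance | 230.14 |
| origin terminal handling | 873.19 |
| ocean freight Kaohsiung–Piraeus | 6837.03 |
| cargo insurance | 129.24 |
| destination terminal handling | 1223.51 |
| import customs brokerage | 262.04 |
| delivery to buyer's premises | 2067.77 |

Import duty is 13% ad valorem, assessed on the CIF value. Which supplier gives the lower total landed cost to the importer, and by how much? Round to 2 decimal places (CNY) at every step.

Supplier A is cheaper by CNY 3147.44

Supplier A (FOB):
CIF value = FOB price + freight + insurance = 52532.61 + 6837.03 + 129.24 = 59498.88
Import duty = 59498.88 × 13% = 7734.85
Buyer bears (A): 6837.03 + 129.24 + 1223.51 + 262.04 + 2067.77 = 10519.59
Landed cost (A) = invoice 52532.61 + 10519.59 + duty 7734.85 = 70787.05
Supplier B (CFR):
CIF value = CFR price + insurance = 62154.98 + 129.24 = 62284.22
Import duty = 62284.22 × 13% = 8096.95
Buyer bears (B): 129.24 + 1223.51 + 262.04 + 2067.77 = 3682.56
Landed cost (B) = invoice 62154.98 + 3682.56 + duty 8096.95 = 73934.49
Difference = |70787.05 − 73934.49| = 3147.44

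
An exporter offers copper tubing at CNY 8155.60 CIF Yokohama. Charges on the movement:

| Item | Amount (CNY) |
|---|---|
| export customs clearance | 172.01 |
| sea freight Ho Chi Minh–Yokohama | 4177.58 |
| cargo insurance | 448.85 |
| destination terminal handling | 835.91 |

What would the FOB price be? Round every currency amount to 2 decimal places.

Not relevant to the conversion: export clearance — on the seller under both CIF and FOB; already in the CIF price and stays in the FOB price. destination terminal — on the buyer under both terms; not part of either seller's price.
From CIF to FOB, the seller no longer bears: freight, insurance.
FOB price = 8155.60 − 4177.58 − 448.85 = 3529.17

FOB price: CNY 3529.17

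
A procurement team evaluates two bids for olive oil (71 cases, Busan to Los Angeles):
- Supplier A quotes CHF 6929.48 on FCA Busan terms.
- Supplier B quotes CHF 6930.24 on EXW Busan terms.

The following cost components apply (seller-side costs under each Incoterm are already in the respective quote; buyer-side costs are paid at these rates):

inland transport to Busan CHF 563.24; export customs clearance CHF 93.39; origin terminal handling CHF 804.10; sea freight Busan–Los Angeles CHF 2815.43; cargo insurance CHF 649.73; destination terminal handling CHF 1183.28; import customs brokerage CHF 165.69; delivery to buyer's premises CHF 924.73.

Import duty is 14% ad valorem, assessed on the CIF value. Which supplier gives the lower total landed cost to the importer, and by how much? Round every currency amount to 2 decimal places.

Supplier A (FCA):
CIF value = FCA price + origin terminal + freight + insurance = 6929.48 + 804.10 + 2815.43 + 649.73 = 11198.74
Import duty = 11198.74 × 14% = 1567.82
Buyer bears (A): 804.10 + 2815.43 + 649.73 + 1183.28 + 165.69 + 924.73 = 6542.96
Landed cost (A) = invoice 6929.48 + 6542.96 + duty 1567.82 = 15040.26
Supplier B (EXW):
CIF value = EXW price + inland to port + export clearance + origin terminal + freight + insurance = 6930.24 + 563.24 + 93.39 + 804.10 + 2815.43 + 649.73 = 11856.13
Import duty = 11856.13 × 14% = 1659.86
Buyer bears (B): 563.24 + 93.39 + 804.10 + 2815.43 + 649.73 + 1183.28 + 165.69 + 924.73 = 7199.59
Landed cost (B) = invoice 6930.24 + 7199.59 + duty 1659.86 = 15789.69
Difference = |15040.26 − 15789.69| = 749.43

Supplier A is cheaper by CHF 749.43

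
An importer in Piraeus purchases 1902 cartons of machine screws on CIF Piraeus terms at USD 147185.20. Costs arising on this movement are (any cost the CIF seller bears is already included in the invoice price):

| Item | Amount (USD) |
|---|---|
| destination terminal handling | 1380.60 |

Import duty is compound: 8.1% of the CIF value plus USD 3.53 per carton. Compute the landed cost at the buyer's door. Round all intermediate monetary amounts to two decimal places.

CIF: the seller pays costs through ocean freight and marine insurance to the destination port.
The CIF price already equals the CIF value: 147185.20
Ad valorem component: 147185.20 × 8.1% = 11922.00
Specific component: 1902 × 3.53 = 6714.06
Import duty = 11922.00 + 6714.06 = 18636.06
Buyer bears: destination terminal 1380.60 + duty 18636.06 = 20016.66
Landed cost = invoice 147185.20 + 20016.66 = 167201.86

Total landed cost: USD 167201.86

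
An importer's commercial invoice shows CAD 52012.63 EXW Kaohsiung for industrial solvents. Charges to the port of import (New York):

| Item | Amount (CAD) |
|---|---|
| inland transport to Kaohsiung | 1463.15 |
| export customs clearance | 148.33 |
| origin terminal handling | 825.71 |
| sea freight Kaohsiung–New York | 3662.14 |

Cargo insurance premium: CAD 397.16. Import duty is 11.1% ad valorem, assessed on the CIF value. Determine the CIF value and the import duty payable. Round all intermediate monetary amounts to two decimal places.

CIF value: CAD 58509.12; import duty: CAD 6494.51

CIF = EXW price + pre-shipment costs + freight + insurance
CIF = 52012.63 + 1463.15 + 148.33 + 825.71 + 3662.14 + 397.16 = 58509.12
Import duty = 58509.12 × 11.1% = 6494.51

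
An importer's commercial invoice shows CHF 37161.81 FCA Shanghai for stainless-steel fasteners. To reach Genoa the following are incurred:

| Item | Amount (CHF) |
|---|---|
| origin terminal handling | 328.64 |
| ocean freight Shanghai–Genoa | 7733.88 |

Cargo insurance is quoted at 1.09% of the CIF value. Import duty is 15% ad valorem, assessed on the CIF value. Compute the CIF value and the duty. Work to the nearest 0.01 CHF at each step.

CIF value: CHF 45722.71; import duty: CHF 6858.41

Let C be the CIF value. C = FCA price + pre-shipment costs + freight + 1.09% × C
C − 1.09% × C = 37161.81 + 328.64 + 7733.88
0.9891 × C = 45224.33
C = 45224.33 / 0.9891 = 45722.71
Insurance premium = 1.09% × 45722.71 = 498.38
Import duty = 45722.71 × 15% = 6858.41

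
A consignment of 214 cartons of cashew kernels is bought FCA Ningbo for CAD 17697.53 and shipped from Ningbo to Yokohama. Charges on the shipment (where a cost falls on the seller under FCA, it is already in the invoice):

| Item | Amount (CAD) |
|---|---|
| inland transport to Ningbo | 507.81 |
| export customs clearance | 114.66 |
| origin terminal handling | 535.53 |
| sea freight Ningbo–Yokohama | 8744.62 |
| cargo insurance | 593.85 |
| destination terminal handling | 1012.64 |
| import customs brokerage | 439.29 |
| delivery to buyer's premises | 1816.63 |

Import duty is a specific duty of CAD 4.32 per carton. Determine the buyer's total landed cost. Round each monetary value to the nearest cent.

FCA: the seller delivers export-cleared goods to the carrier; the buyer bears costs from that point.
Already in the invoice (seller's account under FCA): inland to port, export clearance — exclude.
CIF value = FCA price + origin terminal + freight + insurance = 17697.53 + 535.53 + 8744.62 + 593.85 = 27571.53
Import duty = 214 × 4.32 = 924.48
Buyer bears: origin terminal 535.53 + freight 8744.62 + insurance 593.85 + destination terminal 1012.64 + brokerage 439.29 + delivery 1816.63 + duty 924.48 = 14067.04
Landed cost = invoice 17697.53 + 14067.04 = 31764.57

Total landed cost: CAD 31764.57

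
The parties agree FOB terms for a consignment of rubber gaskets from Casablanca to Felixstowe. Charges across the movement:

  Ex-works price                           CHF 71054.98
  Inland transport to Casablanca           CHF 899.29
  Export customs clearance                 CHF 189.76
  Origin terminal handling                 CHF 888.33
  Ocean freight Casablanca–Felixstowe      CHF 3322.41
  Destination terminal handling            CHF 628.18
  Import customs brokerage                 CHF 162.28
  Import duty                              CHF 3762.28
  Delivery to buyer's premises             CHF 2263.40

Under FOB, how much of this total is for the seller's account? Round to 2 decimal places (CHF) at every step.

Seller's account: CHF 73032.36

FOB: the seller bears costs until goods are on board at the origin port; the buyer bears freight, insurance and all costs thereafter.
Seller's account: goods 71054.98 + inland to port 899.29 + export clearance 189.76 + origin terminal 888.33 = 73032.36
Buyer's account: freight 3322.41 + destination terminal 628.18 + brokerage 162.28 + duty 3762.28 + delivery 2263.40 = 10138.55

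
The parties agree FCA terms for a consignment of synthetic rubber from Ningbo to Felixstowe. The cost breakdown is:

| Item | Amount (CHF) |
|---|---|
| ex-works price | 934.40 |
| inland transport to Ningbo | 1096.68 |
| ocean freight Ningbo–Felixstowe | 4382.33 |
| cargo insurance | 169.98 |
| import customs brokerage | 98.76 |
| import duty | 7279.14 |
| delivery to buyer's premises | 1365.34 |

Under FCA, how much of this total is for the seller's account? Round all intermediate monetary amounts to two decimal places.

Seller's account: CHF 2031.08

FCA: the seller delivers export-cleared goods to the carrier; the buyer bears costs from that point.
Seller's account: goods 934.40 + inland to port 1096.68 = 2031.08
Buyer's account: freight 4382.33 + insurance 169.98 + brokerage 98.76 + duty 7279.14 + delivery 1365.34 = 13295.55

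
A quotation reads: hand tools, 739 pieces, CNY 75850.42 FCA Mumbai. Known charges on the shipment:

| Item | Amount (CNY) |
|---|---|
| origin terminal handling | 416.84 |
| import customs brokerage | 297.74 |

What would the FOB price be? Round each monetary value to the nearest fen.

FOB price: CNY 76267.26

Not relevant to the conversion: brokerage — on the buyer under both terms; not part of either seller's price.
From FCA to FOB, the seller additionally bears: origin terminal.
FOB price = 75850.42 + 416.84 = 76267.26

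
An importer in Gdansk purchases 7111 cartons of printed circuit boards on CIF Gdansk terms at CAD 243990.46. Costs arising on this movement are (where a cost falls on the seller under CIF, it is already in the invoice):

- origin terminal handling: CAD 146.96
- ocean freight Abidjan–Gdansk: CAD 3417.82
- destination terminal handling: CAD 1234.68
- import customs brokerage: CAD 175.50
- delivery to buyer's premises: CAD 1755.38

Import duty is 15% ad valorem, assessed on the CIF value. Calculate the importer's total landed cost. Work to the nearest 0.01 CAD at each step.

CIF: the seller pays costs through ocean freight and marine insurance to the destination port.
Already in the invoice (seller's account under CIF): origin terminal, freight — exclude.
The CIF price already equals the CIF value: 243990.46
Import duty = 243990.46 × 15% = 36598.57
Buyer bears: destination terminal 1234.68 + brokerage 175.50 + delivery 1755.38 + duty 36598.57 = 39764.13
Landed cost = invoice 243990.46 + 39764.13 = 283754.59

Total landed cost: CAD 283754.59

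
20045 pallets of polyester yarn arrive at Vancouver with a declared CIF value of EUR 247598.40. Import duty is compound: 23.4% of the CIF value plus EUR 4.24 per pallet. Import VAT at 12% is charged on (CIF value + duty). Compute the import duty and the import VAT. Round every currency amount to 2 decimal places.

Import duty: EUR 142928.83; import VAT: EUR 46863.27

Ad valorem component: 247598.40 × 23.4% = 57938.03
Specific component: 20045 × 4.24 = 84990.80
Import duty = 57938.03 + 84990.80 = 142928.83
VAT base = CIF + duty = 247598.40 + 142928.83 = 390527.23
Import VAT = 390527.23 × 12% = 46863.27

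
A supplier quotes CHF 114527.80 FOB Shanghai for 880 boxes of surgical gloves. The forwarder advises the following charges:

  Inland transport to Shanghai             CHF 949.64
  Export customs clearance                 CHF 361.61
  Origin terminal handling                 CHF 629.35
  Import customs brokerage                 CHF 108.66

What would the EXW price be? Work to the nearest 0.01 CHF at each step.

EXW price: CHF 112587.20

Not relevant to the conversion: brokerage — on the buyer under both terms; not part of either seller's price.
From FOB to EXW, the seller no longer bears: inland to port, export clearance, origin terminal.
EXW price = 114527.80 − 949.64 − 361.61 − 629.35 = 112587.20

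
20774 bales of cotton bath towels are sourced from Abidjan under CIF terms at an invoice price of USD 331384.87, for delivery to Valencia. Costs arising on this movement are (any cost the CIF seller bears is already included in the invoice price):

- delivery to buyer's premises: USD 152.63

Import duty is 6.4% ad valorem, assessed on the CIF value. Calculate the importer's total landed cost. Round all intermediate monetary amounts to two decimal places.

Total landed cost: USD 352746.13

CIF: the seller pays costs through ocean freight and marine insurance to the destination port.
The CIF price already equals the CIF value: 331384.87
Import duty = 331384.87 × 6.4% = 21208.63
Buyer bears: delivery 152.63 + duty 21208.63 = 21361.26
Landed cost = invoice 331384.87 + 21361.26 = 352746.13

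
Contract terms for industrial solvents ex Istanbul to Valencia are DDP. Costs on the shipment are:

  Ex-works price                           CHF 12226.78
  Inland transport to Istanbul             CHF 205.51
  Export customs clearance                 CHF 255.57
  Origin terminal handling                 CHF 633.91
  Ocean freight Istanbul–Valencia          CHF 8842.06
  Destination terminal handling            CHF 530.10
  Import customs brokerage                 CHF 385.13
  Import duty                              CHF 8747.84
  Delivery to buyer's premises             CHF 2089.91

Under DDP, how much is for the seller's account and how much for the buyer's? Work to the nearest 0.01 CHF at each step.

Seller: CHF 33916.81; buyer: CHF 0.00

DDP: the seller bears all costs including import duty.
Seller's account: goods 12226.78 + inland to port 205.51 + export clearance 255.57 + origin terminal 633.91 + freight 8842.06 + destination terminal 530.10 + brokerage 385.13 + duty 8747.84 + delivery 2089.91 = 33916.81
Buyer's account: 0.00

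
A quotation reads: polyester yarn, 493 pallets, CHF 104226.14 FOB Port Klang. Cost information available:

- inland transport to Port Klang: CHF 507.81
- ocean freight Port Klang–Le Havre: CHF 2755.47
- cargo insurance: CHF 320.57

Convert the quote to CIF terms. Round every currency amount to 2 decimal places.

Not relevant to the conversion: inland to port — on the seller under both FOB and CIF; already in the FOB price and stays in the CIF price.
From FOB to CIF, the seller additionally bears: freight, insurance.
CIF price = 104226.14 + 2755.47 + 320.57 = 107302.18

CIF price: CHF 107302.18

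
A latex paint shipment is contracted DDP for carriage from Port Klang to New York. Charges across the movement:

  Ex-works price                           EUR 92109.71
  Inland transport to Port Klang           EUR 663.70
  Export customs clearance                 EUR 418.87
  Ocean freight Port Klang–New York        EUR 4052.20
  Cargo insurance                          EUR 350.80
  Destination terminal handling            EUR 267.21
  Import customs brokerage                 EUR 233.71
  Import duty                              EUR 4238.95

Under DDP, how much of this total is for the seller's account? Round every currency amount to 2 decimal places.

DDP: the seller bears all costs including import duty.
Seller's account: goods 92109.71 + inland to port 663.70 + export clearance 418.87 + freight 4052.20 + insurance 350.80 + destination terminal 267.21 + brokerage 233.71 + duty 4238.95 = 102335.15
Buyer's account: 0.00

Seller's account: EUR 102335.15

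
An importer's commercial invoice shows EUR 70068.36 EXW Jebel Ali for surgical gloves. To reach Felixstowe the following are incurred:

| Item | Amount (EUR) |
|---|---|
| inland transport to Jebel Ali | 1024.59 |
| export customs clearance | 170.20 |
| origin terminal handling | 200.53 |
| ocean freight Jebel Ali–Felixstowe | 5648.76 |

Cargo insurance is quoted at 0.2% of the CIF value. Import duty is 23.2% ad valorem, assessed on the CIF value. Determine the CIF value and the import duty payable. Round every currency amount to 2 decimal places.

CIF value: EUR 77266.97; import duty: EUR 17925.94

Let C be the CIF value. C = EXW price + pre-shipment costs + freight + 0.2% × C
C − 0.2% × C = 70068.36 + 1024.59 + 170.20 + 200.53 + 5648.76
0.998 × C = 77112.44
C = 77112.44 / 0.998 = 77266.97
Insurance premium = 0.2% × 77266.97 = 154.53
Import duty = 77266.97 × 23.2% = 17925.94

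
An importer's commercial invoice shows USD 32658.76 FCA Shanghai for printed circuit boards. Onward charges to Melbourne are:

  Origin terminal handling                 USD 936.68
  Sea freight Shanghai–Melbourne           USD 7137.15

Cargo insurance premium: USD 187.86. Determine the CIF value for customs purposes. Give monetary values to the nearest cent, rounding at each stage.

CIF value: USD 40920.45

CIF = FCA price + pre-shipment costs + freight + insurance
CIF = 32658.76 + 936.68 + 7137.15 + 187.86 = 40920.45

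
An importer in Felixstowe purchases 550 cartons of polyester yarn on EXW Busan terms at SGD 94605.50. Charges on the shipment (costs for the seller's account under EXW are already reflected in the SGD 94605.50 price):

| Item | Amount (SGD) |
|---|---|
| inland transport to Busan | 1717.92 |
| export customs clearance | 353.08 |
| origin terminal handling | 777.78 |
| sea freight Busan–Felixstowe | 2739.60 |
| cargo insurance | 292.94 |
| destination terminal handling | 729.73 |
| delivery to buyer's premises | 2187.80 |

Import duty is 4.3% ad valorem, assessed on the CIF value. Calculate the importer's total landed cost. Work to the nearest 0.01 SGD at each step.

Total landed cost: SGD 107725.28

EXW: the seller makes goods available at their premises; the buyer bears all onward costs.
CIF value = EXW price + inland to port + export clearance + origin terminal + freight + insurance = 94605.50 + 1717.92 + 353.08 + 777.78 + 2739.60 + 292.94 = 100486.82
Import duty = 100486.82 × 4.3% = 4320.93
Buyer bears: inland to port 1717.92 + export clearance 353.08 + origin terminal 777.78 + freight 2739.60 + insurance 292.94 + destination terminal 729.73 + delivery 2187.80 + duty 4320.93 = 13119.78
Landed cost = invoice 94605.50 + 13119.78 = 107725.28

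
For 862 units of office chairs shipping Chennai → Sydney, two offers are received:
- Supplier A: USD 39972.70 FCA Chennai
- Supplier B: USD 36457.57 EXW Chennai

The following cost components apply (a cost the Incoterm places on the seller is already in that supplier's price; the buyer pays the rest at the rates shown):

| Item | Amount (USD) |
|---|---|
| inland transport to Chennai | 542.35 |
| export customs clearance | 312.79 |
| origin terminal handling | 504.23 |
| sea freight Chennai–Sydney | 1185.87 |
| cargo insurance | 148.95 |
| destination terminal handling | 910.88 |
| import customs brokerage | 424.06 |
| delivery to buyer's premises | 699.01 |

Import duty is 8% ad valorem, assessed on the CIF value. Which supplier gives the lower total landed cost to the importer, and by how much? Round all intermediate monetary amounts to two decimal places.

Supplier B is cheaper by USD 2872.79

Supplier A (FCA):
CIF value = FCA price + origin terminal + freight + insurance = 39972.70 + 504.23 + 1185.87 + 148.95 = 41811.75
Import duty = 41811.75 × 8% = 3344.94
Buyer bears (A): 504.23 + 1185.87 + 148.95 + 910.88 + 424.06 + 699.01 = 3873.00
Landed cost (A) = invoice 39972.70 + 3873.00 + duty 3344.94 = 47190.64
Supplier B (EXW):
CIF value = EXW price + inland to port + export clearance + origin terminal + freight + insurance = 36457.57 + 542.35 + 312.79 + 504.23 + 1185.87 + 148.95 = 39151.76
Import duty = 39151.76 × 8% = 3132.14
Buyer bears (B): 542.35 + 312.79 + 504.23 + 1185.87 + 148.95 + 910.88 + 424.06 + 699.01 = 4728.14
Landed cost (B) = invoice 36457.57 + 4728.14 + duty 3132.14 = 44317.85
Difference = |47190.64 − 44317.85| = 2872.79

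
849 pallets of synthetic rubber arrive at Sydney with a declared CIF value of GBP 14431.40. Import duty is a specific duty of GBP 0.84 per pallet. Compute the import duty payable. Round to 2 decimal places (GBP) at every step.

Import duty: GBP 713.16

Import duty = 849 × 0.84 = 713.16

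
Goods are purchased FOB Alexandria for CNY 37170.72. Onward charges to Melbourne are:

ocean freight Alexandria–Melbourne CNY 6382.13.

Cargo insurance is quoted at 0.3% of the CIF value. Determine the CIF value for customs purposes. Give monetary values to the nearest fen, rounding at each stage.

CIF value: CNY 43683.90

Let C be the CIF value. C = FOB price + freight + 0.3% × C
C − 0.3% × C = 37170.72 + 6382.13
0.997 × C = 43552.85
C = 43552.85 / 0.997 = 43683.90
Insurance premium = 0.3% × 43683.90 = 131.05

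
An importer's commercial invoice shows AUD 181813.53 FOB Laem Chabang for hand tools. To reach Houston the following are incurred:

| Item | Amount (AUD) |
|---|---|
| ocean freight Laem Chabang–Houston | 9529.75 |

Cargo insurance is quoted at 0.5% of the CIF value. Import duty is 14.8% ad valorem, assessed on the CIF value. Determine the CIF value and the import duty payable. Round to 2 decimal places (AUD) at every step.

CIF value: AUD 192304.80; import duty: AUD 28461.11

Let C be the CIF value. C = FOB price + freight + 0.5% × C
C − 0.5% × C = 181813.53 + 9529.75
0.995 × C = 191343.28
C = 191343.28 / 0.995 = 192304.80
Insurance premium = 0.5% × 192304.80 = 961.52
Import duty = 192304.80 × 14.8% = 28461.11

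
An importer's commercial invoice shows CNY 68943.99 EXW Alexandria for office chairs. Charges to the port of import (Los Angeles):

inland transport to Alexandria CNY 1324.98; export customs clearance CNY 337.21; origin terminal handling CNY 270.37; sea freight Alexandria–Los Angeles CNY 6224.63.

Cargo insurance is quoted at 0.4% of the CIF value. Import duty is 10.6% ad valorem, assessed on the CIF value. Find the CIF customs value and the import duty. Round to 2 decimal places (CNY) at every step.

CIF value: CNY 77410.82; import duty: CNY 8205.55

Let C be the CIF value. C = EXW price + pre-shipment costs + freight + 0.4% × C
C − 0.4% × C = 68943.99 + 1324.98 + 337.21 + 270.37 + 6224.63
0.996 × C = 77101.18
C = 77101.18 / 0.996 = 77410.82
Insurance premium = 0.4% × 77410.82 = 309.64
Import duty = 77410.82 × 10.6% = 8205.55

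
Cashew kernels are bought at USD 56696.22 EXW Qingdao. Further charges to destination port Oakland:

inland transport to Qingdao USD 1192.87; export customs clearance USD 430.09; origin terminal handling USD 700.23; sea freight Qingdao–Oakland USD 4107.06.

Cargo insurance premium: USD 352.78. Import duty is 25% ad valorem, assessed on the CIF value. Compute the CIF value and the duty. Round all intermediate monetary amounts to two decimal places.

CIF value: USD 63479.25; import duty: USD 15869.81

CIF = EXW price + pre-shipment costs + freight + insurance
CIF = 56696.22 + 1192.87 + 430.09 + 700.23 + 4107.06 + 352.78 = 63479.25
Import duty = 63479.25 × 25% = 15869.81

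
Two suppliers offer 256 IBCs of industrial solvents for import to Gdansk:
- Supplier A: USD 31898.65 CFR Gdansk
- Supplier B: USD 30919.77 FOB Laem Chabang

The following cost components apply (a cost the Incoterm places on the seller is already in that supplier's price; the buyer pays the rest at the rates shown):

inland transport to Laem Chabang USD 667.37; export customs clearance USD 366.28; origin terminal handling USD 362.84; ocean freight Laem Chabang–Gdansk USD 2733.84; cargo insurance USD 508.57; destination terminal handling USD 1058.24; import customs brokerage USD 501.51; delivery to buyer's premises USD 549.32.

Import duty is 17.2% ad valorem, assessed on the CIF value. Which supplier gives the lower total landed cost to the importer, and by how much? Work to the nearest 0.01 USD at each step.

Supplier A (CFR):
CIF value = CFR price + insurance = 31898.65 + 508.57 = 32407.22
Import duty = 32407.22 × 17.2% = 5574.04
Buyer bears (A): 508.57 + 1058.24 + 501.51 + 549.32 = 2617.64
Landed cost (A) = invoice 31898.65 + 2617.64 + duty 5574.04 = 40090.33
Supplier B (FOB):
CIF value = FOB price + freight + insurance = 30919.77 + 2733.84 + 508.57 = 34162.18
Import duty = 34162.18 × 17.2% = 5875.89
Buyer bears (B): 2733.84 + 508.57 + 1058.24 + 501.51 + 549.32 = 5351.48
Landed cost (B) = invoice 30919.77 + 5351.48 + duty 5875.89 = 42147.14
Difference = |40090.33 − 42147.14| = 2056.81

Supplier A is cheaper by USD 2056.81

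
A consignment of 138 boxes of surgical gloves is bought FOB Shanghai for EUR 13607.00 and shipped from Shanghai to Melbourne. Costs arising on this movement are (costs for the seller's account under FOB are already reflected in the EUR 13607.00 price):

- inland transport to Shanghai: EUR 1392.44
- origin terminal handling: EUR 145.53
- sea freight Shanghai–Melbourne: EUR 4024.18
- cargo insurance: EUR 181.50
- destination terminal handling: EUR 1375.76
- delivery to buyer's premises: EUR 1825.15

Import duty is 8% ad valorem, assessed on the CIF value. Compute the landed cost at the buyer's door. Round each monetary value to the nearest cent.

Total landed cost: EUR 22438.60

FOB: the seller bears costs until goods are on board at the origin port; the buyer bears freight, insurance and all costs thereafter.
Already in the invoice (seller's account under FOB): inland to port, origin terminal — exclude.
CIF value = FOB price + freight + insurance = 13607.00 + 4024.18 + 181.50 = 17812.68
Import duty = 17812.68 × 8% = 1425.01
Buyer bears: freight 4024.18 + insurance 181.50 + destination terminal 1375.76 + delivery 1825.15 + duty 1425.01 = 8831.60
Landed cost = invoice 13607.00 + 8831.60 = 22438.60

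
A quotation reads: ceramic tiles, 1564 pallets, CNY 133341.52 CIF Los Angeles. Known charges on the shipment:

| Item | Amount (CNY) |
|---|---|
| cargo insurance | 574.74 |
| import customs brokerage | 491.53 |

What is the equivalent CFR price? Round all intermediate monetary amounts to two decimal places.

CFR price: CNY 132766.78

Not relevant to the conversion: brokerage — on the buyer under both terms; not part of either seller's price.
From CIF to CFR, the seller no longer bears: insurance.
CFR price = 133341.52 − 574.74 = 132766.78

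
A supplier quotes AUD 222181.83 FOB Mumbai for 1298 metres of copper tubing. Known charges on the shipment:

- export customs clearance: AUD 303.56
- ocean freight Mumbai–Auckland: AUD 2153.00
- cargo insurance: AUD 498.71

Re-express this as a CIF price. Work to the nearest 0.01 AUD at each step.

Not relevant to the conversion: export clearance — on the seller under both FOB and CIF; already in the FOB price and stays in the CIF price.
From FOB to CIF, the seller additionally bears: freight, insurance.
CIF price = 222181.83 + 2153.00 + 498.71 = 224833.54

CIF price: AUD 224833.54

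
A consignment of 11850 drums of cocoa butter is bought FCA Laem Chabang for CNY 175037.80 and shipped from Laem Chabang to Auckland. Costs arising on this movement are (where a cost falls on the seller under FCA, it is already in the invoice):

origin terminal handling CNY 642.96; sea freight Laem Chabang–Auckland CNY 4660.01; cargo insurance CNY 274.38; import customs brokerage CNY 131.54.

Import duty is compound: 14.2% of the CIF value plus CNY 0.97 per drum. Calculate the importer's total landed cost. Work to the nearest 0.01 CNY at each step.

FCA: the seller delivers export-cleared goods to the carrier; the buyer bears costs from that point.
CIF value = FCA price + origin terminal + freight + insurance = 175037.80 + 642.96 + 4660.01 + 274.38 = 180615.15
Ad valorem component: 180615.15 × 14.2% = 25647.35
Specific component: 11850 × 0.97 = 11494.50
Import duty = 25647.35 + 11494.50 = 37141.85
Buyer bears: origin terminal 642.96 + freight 4660.01 + insurance 274.38 + brokerage 131.54 + duty 37141.85 = 42850.74
Landed cost = invoice 175037.80 + 42850.74 = 217888.54

Total landed cost: CNY 217888.54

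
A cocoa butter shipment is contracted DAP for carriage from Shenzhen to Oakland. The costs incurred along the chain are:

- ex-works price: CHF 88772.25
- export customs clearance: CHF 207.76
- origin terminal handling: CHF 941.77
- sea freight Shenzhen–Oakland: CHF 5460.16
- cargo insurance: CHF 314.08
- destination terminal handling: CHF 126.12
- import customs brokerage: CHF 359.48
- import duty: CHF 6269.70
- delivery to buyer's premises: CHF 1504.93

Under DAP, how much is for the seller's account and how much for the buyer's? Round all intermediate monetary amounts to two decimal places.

Seller: CHF 97327.07; buyer: CHF 6629.18

DAP: the seller bears all costs to the named destination except import duty and clearance.
Seller's account: goods 88772.25 + export clearance 207.76 + origin terminal 941.77 + freight 5460.16 + insurance 314.08 + destination terminal 126.12 + delivery 1504.93 = 97327.07
Buyer's account: brokerage 359.48 + duty 6269.70 = 6629.18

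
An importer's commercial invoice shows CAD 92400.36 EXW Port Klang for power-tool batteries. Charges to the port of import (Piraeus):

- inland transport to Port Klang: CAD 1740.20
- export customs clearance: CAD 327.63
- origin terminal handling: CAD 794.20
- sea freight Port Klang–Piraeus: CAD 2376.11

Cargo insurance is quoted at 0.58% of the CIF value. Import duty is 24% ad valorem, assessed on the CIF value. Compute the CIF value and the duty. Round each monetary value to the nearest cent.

CIF value: CAD 98208.11; import duty: CAD 23569.95

Let C be the CIF value. C = EXW price + pre-shipment costs + freight + 0.58% × C
C − 0.58% × C = 92400.36 + 1740.20 + 327.63 + 794.20 + 2376.11
0.9942 × C = 97638.50
C = 97638.50 / 0.9942 = 98208.11
Insurance premium = 0.58% × 98208.11 = 569.61
Import duty = 98208.11 × 24% = 23569.95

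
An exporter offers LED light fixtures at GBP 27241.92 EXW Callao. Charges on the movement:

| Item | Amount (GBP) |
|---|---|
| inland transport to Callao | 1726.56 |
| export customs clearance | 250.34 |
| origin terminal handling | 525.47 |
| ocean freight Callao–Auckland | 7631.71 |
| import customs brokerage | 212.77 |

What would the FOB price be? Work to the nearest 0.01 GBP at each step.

Not relevant to the conversion: freight, brokerage — on the buyer under both terms; not part of either seller's price.
From EXW to FOB, the seller additionally bears: inland to port, export clearance, origin terminal.
FOB price = 27241.92 + 1726.56 + 250.34 + 525.47 = 29744.29

FOB price: GBP 29744.29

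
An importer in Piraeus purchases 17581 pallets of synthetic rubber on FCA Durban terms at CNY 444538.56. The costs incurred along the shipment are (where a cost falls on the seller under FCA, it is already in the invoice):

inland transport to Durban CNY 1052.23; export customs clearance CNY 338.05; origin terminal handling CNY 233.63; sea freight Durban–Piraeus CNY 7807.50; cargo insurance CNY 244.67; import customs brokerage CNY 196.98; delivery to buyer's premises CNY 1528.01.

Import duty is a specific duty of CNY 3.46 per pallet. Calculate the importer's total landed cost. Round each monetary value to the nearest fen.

FCA: the seller delivers export-cleared goods to the carrier; the buyer bears costs from that point.
Already in the invoice (seller's account under FCA): inland to port, export clearance — exclude.
CIF value = FCA price + origin terminal + freight + insurance = 444538.56 + 233.63 + 7807.50 + 244.67 = 452824.36
Import duty = 17581 × 3.46 = 60830.26
Buyer bears: origin terminal 233.63 + freight 7807.50 + insurance 244.67 + brokerage 196.98 + delivery 1528.01 + duty 60830.26 = 70841.05
Landed cost = invoice 444538.56 + 70841.05 = 515379.61

Total landed cost: CNY 515379.61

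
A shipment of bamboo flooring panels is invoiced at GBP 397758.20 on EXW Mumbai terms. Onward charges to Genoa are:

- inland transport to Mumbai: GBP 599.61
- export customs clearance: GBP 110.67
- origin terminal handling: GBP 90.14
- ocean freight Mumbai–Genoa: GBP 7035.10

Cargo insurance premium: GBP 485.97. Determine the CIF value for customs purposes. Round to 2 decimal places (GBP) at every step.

CIF = EXW price + pre-shipment costs + freight + insurance
CIF = 397758.20 + 599.61 + 110.67 + 90.14 + 7035.10 + 485.97 = 406079.69

CIF value: GBP 406079.69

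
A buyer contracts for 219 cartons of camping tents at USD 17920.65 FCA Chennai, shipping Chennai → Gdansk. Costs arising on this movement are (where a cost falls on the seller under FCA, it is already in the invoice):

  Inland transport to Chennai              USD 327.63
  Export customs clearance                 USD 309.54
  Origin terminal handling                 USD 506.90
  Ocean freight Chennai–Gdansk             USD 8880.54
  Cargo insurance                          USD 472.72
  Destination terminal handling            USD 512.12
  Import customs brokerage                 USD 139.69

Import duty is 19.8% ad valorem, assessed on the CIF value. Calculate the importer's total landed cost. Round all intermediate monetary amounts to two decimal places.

Total landed cost: USD 33933.22

FCA: the seller delivers export-cleared goods to the carrier; the buyer bears costs from that point.
Already in the invoice (seller's account under FCA): inland to port, export clearance — exclude.
CIF value = FCA price + origin terminal + freight + insurance = 17920.65 + 506.90 + 8880.54 + 472.72 = 27780.81
Import duty = 27780.81 × 19.8% = 5500.60
Buyer bears: origin terminal 506.90 + freight 8880.54 + insurance 472.72 + destination terminal 512.12 + brokerage 139.69 + duty 5500.60 = 16012.57
Landed cost = invoice 17920.65 + 16012.57 = 33933.22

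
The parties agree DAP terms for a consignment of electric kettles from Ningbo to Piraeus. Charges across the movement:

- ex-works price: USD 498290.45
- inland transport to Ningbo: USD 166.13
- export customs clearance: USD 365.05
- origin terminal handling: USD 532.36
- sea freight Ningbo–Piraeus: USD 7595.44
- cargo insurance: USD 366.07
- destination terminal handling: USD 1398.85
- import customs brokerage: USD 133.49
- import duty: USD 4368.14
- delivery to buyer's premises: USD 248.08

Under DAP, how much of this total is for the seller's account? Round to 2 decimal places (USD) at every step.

DAP: the seller bears all costs to the named destination except import duty and clearance.
Seller's account: goods 498290.45 + inland to port 166.13 + export clearance 365.05 + origin terminal 532.36 + freight 7595.44 + insurance 366.07 + destination terminal 1398.85 + delivery 248.08 = 508962.43
Buyer's account: brokerage 133.49 + duty 4368.14 = 4501.63

Seller's account: USD 508962.43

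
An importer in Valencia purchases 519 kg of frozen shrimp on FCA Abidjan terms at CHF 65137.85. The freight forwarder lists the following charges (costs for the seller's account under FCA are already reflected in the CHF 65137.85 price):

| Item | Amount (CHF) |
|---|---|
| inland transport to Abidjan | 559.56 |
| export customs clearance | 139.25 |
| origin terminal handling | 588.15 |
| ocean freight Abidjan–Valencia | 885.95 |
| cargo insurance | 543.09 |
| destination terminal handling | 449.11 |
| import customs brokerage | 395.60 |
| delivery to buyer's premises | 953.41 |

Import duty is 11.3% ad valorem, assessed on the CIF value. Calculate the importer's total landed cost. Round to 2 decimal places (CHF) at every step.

Total landed cost: CHF 76541.68

FCA: the seller delivers export-cleared goods to the carrier; the buyer bears costs from that point.
Already in the invoice (seller's account under FCA): inland to port, export clearance — exclude.
CIF value = FCA price + origin terminal + freight + insurance = 65137.85 + 588.15 + 885.95 + 543.09 = 67155.04
Import duty = 67155.04 × 11.3% = 7588.52
Buyer bears: origin terminal 588.15 + freight 885.95 + insurance 543.09 + destination terminal 449.11 + brokerage 395.60 + delivery 953.41 + duty 7588.52 = 11403.83
Landed cost = invoice 65137.85 + 11403.83 = 76541.68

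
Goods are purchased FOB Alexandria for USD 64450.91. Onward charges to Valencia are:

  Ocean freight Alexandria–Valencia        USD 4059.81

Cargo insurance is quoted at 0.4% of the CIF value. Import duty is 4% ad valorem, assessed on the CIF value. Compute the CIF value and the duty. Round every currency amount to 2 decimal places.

Let C be the CIF value. C = FOB price + freight + 0.4% × C
C − 0.4% × C = 64450.91 + 4059.81
0.996 × C = 68510.72
C = 68510.72 / 0.996 = 68785.86
Insurance premium = 0.4% × 68785.86 = 275.14
Import duty = 68785.86 × 4% = 2751.43

CIF value: USD 68785.86; import duty: USD 2751.43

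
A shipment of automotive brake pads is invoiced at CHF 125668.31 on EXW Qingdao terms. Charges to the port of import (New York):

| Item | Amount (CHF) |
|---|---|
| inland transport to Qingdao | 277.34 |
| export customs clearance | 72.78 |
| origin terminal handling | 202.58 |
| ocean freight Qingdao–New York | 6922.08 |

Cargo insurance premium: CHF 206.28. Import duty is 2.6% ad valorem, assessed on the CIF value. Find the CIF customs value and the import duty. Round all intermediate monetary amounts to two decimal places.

CIF value: CHF 133349.37; import duty: CHF 3467.08

CIF = EXW price + pre-shipment costs + freight + insurance
CIF = 125668.31 + 277.34 + 72.78 + 202.58 + 6922.08 + 206.28 = 133349.37
Import duty = 133349.37 × 2.6% = 3467.08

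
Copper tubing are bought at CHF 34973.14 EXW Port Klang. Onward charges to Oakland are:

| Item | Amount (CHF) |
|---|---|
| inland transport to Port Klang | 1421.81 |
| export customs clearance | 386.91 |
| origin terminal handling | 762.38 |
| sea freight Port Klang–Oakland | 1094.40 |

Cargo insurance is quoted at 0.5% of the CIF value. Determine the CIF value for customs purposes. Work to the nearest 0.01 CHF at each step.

CIF value: CHF 38832.80

Let C be the CIF value. C = EXW price + pre-shipment costs + freight + 0.5% × C
C − 0.5% × C = 34973.14 + 1421.81 + 386.91 + 762.38 + 1094.40
0.995 × C = 38638.64
C = 38638.64 / 0.995 = 38832.80
Insurance premium = 0.5% × 38832.80 = 194.16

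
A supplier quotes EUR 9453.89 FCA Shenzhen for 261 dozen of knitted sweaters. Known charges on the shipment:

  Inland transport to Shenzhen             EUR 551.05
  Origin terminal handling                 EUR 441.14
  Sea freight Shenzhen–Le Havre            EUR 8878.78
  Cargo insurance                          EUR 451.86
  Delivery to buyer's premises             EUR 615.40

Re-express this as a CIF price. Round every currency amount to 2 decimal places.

Not relevant to the conversion: inland to port — on the seller under both FCA and CIF; already in the FCA price and stays in the CIF price. delivery — on the buyer under both terms; not part of either seller's price.
From FCA to CIF, the seller additionally bears: origin terminal, freight, insurance.
CIF price = 9453.89 + 441.14 + 8878.78 + 451.86 = 19225.67

CIF price: EUR 19225.67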